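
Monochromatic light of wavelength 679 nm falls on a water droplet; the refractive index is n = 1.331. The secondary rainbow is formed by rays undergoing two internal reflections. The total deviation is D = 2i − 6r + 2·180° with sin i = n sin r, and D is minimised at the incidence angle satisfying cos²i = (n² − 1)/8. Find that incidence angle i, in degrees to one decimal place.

71.9°

cos²i = (1.331² − 1)/8 = (1.77156 − 1)/8 = 0.09645.
cos i = 0.31056, so i = 71.907°.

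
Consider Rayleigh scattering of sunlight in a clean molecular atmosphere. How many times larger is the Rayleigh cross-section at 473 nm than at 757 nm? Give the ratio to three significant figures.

6.56

Rayleigh scattering ∝ λ⁻⁴, so the ratio of coefficients is the inverse fourth power of the wavelength ratio.
σ(473)/σ(757) = (757/473)⁴ = (1.6004)⁴ = 6.561.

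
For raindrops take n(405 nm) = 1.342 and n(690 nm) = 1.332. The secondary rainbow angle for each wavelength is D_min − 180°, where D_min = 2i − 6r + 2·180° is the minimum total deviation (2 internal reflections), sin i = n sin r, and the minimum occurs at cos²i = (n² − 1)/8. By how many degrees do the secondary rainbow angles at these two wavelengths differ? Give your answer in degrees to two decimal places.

2.59°

At 405 nm (n = 1.342): cos²i = 0.10012 → i = 71.554°, r = 44.981°, D_min = 233.222°, rainbow angle = 53.222°.
At 690 nm (n = 1.332): cos²i = 0.09678 → i = 71.875°, r = 45.520°, D_min = 230.628°, rainbow angle = 50.628°.
Angular width = |53.222° − 50.628°| = 2.594°.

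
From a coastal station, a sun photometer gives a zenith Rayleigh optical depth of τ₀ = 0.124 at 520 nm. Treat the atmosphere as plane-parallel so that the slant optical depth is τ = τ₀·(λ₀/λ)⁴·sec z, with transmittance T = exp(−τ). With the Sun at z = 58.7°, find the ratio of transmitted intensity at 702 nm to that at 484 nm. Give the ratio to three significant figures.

Airmass: sec 58.7° = 1.9249.
τ(702 nm) = 0.124 × (520/702)⁴ × 1.9249 = 0.124 × 0.3011 × 1.9249 = 0.0719.
τ(484 nm) = 0.124 × (520/484)⁴ × 1.9249 = 0.124 × 1.3324 × 1.9249 = 0.3180.
T(702)/T(484) = exp(τ_B − τ_A) = exp(0.2462) = 1.2791.

1.28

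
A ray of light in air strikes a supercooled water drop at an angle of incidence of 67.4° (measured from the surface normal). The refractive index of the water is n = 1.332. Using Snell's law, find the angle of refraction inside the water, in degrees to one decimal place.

43.9°

Snell: sin θ_r = sin θ_i / n = sin 67.4° / 1.332 = 0.9232 / 1.332 = 0.6931.
θ_r = arcsin(0.6931) = 43.88°.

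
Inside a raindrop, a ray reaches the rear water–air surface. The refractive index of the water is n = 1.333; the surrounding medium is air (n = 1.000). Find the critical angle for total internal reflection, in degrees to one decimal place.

48.6°

sin θ_c = n_air / n = 1.000 / 1.333 = 0.7502.
θ_c = arcsin(0.7502) = 48.61°.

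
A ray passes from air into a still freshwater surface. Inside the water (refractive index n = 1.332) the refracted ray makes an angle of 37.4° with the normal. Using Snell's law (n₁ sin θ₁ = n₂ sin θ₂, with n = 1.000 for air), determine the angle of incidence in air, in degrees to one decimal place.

54.0°

Snell: sin θ_i = n · sin θ_r = 1.332 × sin 37.4° = 1.332 × 0.6074 = 0.8090.
θ_i = arcsin(0.8090) = 54.00°.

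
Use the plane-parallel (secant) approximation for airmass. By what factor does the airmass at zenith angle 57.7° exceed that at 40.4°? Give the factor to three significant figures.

1.43

X(57.7°)/X(40.4°) = sec 57.7° / sec 40.4° = cos 40.4° / cos 57.7° = 0.7615/0.5344 = 1.4252.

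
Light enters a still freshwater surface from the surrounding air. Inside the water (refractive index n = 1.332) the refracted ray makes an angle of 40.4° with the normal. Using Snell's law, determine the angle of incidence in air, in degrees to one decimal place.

Snell: sin θ_i = n · sin θ_r = 1.332 × sin 40.4° = 1.332 × 0.6481 = 0.8633.
θ_i = arcsin(0.8633) = 59.69°.

59.7°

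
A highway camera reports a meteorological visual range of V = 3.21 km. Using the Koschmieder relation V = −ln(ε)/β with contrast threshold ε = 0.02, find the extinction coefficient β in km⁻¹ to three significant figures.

β = −ln(0.02) / V = 3.912 / 3.21 = 1.2187 km⁻¹.

1.22 km⁻¹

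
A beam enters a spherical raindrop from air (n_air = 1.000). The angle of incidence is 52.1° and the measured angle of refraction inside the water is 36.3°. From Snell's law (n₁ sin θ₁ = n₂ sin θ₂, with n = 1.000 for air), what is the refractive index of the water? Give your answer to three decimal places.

n = sin θ_i / sin θ_r = sin 52.1° / sin 36.3° = 0.7891 / 0.5920 = 1.3329.

1.333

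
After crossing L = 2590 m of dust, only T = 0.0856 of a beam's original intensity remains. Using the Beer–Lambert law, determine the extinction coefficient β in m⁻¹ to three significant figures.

Beer–Lambert: T = exp(−βL) ⇒ β = −ln(T)/L = −ln(0.0856)/2590 = 2.4581/2590 = 0.0009491 m⁻¹.

0.000949 m⁻¹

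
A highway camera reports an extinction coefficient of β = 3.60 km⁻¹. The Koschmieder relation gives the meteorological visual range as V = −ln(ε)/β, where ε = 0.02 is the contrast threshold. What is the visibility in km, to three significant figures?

V = −ln(0.02) / 3.60 = 3.912 / 3.60 = 1.0867 km.

1.09 km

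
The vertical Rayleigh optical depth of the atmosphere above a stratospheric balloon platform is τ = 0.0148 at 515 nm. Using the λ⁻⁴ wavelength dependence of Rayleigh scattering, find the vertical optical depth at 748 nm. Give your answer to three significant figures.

τ(748 nm) = τ(515 nm) × (515/748)⁴ = 0.0148 × (0.6885)⁴ = 0.0148 × 0.2247 = 0.0033.

0.00333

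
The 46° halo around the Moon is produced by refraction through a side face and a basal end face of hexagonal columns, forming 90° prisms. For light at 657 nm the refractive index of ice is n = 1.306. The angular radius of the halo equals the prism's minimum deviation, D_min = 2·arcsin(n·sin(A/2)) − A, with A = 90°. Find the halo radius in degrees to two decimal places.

n·sin(A/2) = 1.306 × sin 45° = 1.306 × 0.7071 = 0.9235.
D_min = 2·arcsin(0.9235) − 90° = 2 × 67.440° − 90° = 44.881°.

44.88°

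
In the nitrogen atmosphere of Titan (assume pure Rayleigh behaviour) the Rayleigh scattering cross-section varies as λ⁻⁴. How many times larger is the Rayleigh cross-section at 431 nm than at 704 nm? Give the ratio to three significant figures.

Rayleigh scattering ∝ λ⁻⁴, so the ratio of coefficients is the inverse fourth power of the wavelength ratio.
σ(431)/σ(704) = (704/431)⁴ = (1.6334)⁴ = 7.118.

7.12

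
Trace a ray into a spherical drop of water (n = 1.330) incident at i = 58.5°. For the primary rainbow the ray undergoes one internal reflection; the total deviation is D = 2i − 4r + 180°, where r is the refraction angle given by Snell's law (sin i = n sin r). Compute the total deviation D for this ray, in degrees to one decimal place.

sin r = sin 58.5° / 1.330 = 0.8526/1.330 = 0.6411; r = 39.87°.
D = 2·58.5° − 4·39.87° + 180° = 117.00° − 159.49° + 180° = 137.51°.

137.5°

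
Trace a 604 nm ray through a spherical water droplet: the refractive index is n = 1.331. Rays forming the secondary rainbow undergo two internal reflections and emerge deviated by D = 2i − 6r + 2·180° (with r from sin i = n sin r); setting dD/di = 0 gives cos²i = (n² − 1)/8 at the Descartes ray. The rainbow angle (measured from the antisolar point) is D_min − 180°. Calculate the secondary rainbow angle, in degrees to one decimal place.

50.4°

cos²i = (1.77156 − 1)/8 = 0.09645; i = arccos(0.31056) = 71.907°.
sin r = sin 71.907°/1.331 = 0.71417; r = 45.575°.
D_min = 2·71.907° − 6·45.575° + 360° = 230.365°.
Rainbow angle = D_min − 180° = 50.365°.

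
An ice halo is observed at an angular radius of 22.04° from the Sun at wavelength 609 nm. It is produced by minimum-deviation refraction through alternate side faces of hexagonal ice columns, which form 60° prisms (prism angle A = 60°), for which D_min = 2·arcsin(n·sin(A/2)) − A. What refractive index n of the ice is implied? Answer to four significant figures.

1.313

Rearranging: n = sin((D_min + A)/2) / sin(A/2).
(D_min + A)/2 = (22.04° + 60°)/2 = 41.020°.
n = sin 41.020° / sin 30° = 0.6563 / 0.5000 = 1.3126.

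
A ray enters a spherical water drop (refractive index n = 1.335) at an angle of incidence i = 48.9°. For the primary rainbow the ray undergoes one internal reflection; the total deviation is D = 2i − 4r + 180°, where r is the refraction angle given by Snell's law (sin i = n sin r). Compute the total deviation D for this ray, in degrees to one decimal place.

sin r = sin 48.9° / 1.335 = 0.7536/1.335 = 0.5645; r = 34.37°.
D = 2·48.9° − 4·34.37° + 180° = 97.80° − 137.46° + 180° = 140.34°.

140.3°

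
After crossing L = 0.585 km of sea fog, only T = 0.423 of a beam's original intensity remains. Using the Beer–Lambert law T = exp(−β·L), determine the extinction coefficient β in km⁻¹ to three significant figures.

1.47 km⁻¹

Beer–Lambert: T = exp(−βL) ⇒ β = −ln(T)/L = −ln(0.423)/0.585 = 0.8604/0.585 = 1.471 km⁻¹.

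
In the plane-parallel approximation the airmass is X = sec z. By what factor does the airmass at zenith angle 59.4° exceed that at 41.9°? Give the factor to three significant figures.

1.46

X(59.4°)/X(41.9°) = sec 59.4° / sec 41.9° = cos 41.9° / cos 59.4° = 0.7443/0.5090 = 1.4622.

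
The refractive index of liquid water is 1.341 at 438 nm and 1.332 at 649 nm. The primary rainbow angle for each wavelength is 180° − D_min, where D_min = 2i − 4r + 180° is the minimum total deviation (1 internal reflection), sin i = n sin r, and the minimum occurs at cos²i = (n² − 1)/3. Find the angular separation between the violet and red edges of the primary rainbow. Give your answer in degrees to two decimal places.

1.29°

At 438 nm (n = 1.341): cos²i = 0.26609 → i = 58.946°, r = 39.705°, D_min = 139.071°, rainbow angle = 40.929°.
At 649 nm (n = 1.332): cos²i = 0.25807 → i = 59.469°, r = 40.290°, D_min = 137.776°, rainbow angle = 42.224°.
Angular width = |40.929° − 42.224°| = 1.295°.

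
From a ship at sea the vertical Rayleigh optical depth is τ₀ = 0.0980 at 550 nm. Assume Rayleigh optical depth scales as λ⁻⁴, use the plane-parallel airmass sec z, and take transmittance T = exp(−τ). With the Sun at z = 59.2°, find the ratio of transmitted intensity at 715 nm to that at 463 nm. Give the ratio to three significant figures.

1.37

Airmass: sec 59.2° = 1.9530.
τ(715 nm) = 0.0980 × (550/715)⁴ × 1.9530 = 0.0980 × 0.3501 × 1.9530 = 0.0670.
τ(463 nm) = 0.0980 × (550/463)⁴ × 1.9530 = 0.0980 × 1.9913 × 1.9530 = 0.3811.
T(715)/T(463) = exp(τ_B − τ_A) = exp(0.3141) = 1.3690.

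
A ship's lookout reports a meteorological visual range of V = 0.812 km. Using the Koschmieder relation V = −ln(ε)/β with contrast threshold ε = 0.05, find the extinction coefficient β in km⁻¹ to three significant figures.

3.69 km⁻¹

β = −ln(0.05) / V = 2.996 / 0.812 = 3.6893 km⁻¹.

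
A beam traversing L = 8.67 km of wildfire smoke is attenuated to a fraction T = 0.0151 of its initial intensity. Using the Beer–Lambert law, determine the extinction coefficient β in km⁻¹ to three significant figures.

0.484 km⁻¹

Beer–Lambert: T = exp(−βL) ⇒ β = −ln(T)/L = −ln(0.0151)/8.67 = 4.1931/8.67 = 0.4836 km⁻¹.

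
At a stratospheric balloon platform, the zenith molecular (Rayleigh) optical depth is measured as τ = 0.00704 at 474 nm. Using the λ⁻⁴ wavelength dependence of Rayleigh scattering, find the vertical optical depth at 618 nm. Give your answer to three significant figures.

τ(618 nm) = τ(474 nm) × (474/618)⁴ = 0.00704 × (0.7670)⁴ = 0.00704 × 0.3461 = 0.0024.

0.00244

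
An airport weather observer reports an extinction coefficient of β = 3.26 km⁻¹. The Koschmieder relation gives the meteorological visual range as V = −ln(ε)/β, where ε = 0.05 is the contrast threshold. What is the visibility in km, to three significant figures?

0.919 km

V = −ln(0.05) / 3.26 = 2.996 / 3.26 = 0.9189 km.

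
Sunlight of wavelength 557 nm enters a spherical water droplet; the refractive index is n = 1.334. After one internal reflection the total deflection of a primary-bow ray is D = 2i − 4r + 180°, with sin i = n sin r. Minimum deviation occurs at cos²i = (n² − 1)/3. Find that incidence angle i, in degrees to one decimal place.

cos²i = (1.334² − 1)/3 = (1.77956 − 1)/3 = 0.25985.
cos i = 0.50976, so i = 59.352°.

59.4°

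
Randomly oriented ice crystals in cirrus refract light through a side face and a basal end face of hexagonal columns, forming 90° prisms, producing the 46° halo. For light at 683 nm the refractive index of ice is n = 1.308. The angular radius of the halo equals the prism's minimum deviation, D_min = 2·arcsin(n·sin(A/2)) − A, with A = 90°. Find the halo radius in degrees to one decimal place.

n·sin(A/2) = 1.308 × sin 45° = 1.308 × 0.7071 = 0.9249.
D_min = 2·arcsin(0.9249) − 90° = 2 × 67.653° − 90° = 45.305°.

45.3°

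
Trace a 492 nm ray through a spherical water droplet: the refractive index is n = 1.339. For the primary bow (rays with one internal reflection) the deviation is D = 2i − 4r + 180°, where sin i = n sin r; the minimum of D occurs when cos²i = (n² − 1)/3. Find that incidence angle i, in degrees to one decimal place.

59.1°

cos²i = (1.339² − 1)/3 = (1.79292 − 1)/3 = 0.26431.
cos i = 0.51411, so i = 59.062°.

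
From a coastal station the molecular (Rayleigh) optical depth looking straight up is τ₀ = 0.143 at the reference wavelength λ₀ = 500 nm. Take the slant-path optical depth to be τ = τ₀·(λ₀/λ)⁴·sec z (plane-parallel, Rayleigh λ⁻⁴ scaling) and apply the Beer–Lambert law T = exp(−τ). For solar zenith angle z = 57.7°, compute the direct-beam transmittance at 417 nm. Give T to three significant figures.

sec 57.7° = 1.8714.
τ = 0.143 × (500/417)⁴ × 1.8714 = 0.143 × 2.0670 × 1.8714 = 0.5532.
T = exp(−0.5532) = 0.5751.

0.575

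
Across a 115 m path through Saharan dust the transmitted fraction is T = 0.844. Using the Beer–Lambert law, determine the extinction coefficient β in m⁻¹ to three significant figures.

0.00147 m⁻¹

Beer–Lambert: T = exp(−βL) ⇒ β = −ln(T)/L = −ln(0.844)/115 = 0.1696/115 = 0.001475 m⁻¹.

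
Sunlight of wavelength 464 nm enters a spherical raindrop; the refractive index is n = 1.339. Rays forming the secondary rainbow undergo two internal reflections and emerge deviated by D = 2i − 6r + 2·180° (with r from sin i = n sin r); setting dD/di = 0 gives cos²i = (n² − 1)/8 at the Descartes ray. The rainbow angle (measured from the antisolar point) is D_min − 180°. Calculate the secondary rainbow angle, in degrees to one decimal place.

cos²i = (1.79292 − 1)/8 = 0.09912; i = arccos(0.31483) = 71.650°.
sin r = sin 71.650°/1.339 = 0.70885; r = 45.141°.
D_min = 2·71.650° − 6·45.141° + 360° = 232.451°.
Rainbow angle = D_min − 180° = 52.451°.

52.5°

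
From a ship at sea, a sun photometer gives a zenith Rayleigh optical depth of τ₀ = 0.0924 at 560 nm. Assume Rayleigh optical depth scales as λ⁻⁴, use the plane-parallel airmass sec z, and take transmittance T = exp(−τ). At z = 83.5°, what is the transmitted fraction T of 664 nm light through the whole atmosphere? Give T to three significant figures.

sec 83.5° = 8.8337.
τ = 0.0924 × (560/664)⁴ × 8.8337 = 0.0924 × 0.5059 × 8.8337 = 0.4129.
T = exp(−0.4129) = 0.6617.

0.662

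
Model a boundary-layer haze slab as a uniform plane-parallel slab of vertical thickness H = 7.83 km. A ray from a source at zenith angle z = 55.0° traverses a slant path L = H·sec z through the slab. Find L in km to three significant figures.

sec z = 1/cos 55.0° = 1.7434.
L = 7.83 × 1.7434 = 13.651 km.

13.7 km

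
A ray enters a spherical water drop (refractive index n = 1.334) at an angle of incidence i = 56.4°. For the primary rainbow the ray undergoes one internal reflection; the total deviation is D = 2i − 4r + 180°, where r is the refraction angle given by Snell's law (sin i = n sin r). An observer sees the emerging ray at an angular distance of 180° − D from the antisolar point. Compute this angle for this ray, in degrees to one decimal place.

sin r = sin 56.4° / 1.334 = 0.8329/1.334 = 0.6244; r = 38.64°.
D = 2·56.4° − 4·38.64° + 180° = 112.80° − 154.55° + 180° = 138.25°.
Angle from antisolar point = 180° − D = 41.75°.

41.7°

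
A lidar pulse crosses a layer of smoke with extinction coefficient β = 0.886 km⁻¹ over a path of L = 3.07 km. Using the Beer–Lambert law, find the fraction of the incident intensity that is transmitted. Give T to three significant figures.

0.0659

τ = β·L = 0.886 × 3.07 = 2.7200.
T = exp(−2.7200) = 0.0659.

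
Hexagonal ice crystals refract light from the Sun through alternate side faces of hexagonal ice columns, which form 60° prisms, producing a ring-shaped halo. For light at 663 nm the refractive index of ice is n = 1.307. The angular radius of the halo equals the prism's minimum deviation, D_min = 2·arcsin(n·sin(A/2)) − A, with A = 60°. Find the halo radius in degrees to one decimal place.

21.6°

n·sin(A/2) = 1.307 × sin 30° = 1.307 × 0.5000 = 0.6535.
D_min = 2·arcsin(0.6535) − 60° = 2 × 40.806° − 60° = 21.612°.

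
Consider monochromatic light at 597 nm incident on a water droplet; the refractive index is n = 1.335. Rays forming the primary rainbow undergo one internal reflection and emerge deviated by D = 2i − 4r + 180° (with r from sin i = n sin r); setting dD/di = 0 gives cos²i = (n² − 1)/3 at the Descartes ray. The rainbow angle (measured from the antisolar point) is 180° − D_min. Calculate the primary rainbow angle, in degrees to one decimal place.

41.8°

cos²i = (1.78222 − 1)/3 = 0.26074; i = arccos(0.51063) = 59.294°.
sin r = sin 59.294°/1.335 = 0.64405; r = 40.094°.
D_min = 2·59.294° − 4·40.094° + 180° = 138.212°.
Rainbow angle = 180° − D_min = 41.788°.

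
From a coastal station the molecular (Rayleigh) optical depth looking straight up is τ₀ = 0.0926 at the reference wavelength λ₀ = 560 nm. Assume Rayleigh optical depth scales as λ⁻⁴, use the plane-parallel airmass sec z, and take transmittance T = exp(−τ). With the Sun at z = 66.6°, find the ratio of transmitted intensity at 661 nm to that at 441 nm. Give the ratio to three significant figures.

Airmass: sec 66.6° = 2.5180.
τ(661 nm) = 0.0926 × (560/661)⁴ × 2.5180 = 0.0926 × 0.5152 × 2.5180 = 0.1201.
τ(441 nm) = 0.0926 × (560/441)⁴ × 2.5180 = 0.0926 × 2.6001 × 2.5180 = 0.6063.
T(661)/T(441) = exp(τ_B − τ_A) = exp(0.4861) = 1.6260.

1.63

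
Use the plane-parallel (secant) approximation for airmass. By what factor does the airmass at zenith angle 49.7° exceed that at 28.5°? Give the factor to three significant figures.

1.36

X(49.7°)/X(28.5°) = sec 49.7° / sec 28.5° = cos 28.5° / cos 49.7° = 0.8788/0.6468 = 1.3587.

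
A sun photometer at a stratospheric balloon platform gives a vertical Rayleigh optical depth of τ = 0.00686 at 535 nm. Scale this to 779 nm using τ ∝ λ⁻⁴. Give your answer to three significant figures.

0.00153

τ(779 nm) = τ(535 nm) × (535/779)⁴ = 0.00686 × (0.6868)⁴ = 0.00686 × 0.2225 = 0.0015.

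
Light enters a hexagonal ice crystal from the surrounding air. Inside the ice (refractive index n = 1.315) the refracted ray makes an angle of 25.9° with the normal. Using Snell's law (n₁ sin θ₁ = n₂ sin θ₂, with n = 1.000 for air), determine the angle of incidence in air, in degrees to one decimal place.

Snell: sin θ_i = n · sin θ_r = 1.315 × sin 25.9° = 1.315 × 0.4368 = 0.5744.
θ_i = arcsin(0.5744) = 35.06°.

35.1°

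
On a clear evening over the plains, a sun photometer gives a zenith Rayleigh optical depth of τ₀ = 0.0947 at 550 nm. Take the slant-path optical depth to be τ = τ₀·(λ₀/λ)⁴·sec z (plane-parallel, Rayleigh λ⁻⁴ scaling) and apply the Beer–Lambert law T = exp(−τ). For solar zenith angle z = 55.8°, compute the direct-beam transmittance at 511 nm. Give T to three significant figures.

sec 55.8° = 1.7791.
τ = 0.0947 × (550/511)⁴ × 1.7791 = 0.0947 × 1.3420 × 1.7791 = 0.2261.
T = exp(−0.2261) = 0.7976.

0.798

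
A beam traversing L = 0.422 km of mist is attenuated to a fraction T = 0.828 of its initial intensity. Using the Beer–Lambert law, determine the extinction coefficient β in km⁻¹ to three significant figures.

0.447 km⁻¹

Beer–Lambert: T = exp(−βL) ⇒ β = −ln(T)/L = −ln(0.828)/0.422 = 0.1887/0.422 = 0.4473 km⁻¹.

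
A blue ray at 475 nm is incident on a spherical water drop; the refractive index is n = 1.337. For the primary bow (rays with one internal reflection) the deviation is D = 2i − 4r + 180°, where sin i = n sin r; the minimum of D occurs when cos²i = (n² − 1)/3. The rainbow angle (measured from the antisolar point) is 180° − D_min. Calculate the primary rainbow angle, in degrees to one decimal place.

cos²i = (1.78757 − 1)/3 = 0.26252; i = arccos(0.51237) = 59.178°.
sin r = sin 59.178°/1.337 = 0.64231; r = 39.964°.
D_min = 2·59.178° − 4·39.964° + 180° = 138.500°.
Rainbow angle = 180° − D_min = 41.500°.

41.5°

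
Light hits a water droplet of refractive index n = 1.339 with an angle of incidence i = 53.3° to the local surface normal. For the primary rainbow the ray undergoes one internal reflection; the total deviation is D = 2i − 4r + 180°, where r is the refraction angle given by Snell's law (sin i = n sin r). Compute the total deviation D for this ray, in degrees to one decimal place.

sin r = sin 53.3° / 1.339 = 0.8018/1.339 = 0.5988; r = 36.78°.
D = 2·53.3° − 4·36.78° + 180° = 106.60° − 147.13° + 180° = 139.47°.

139.5°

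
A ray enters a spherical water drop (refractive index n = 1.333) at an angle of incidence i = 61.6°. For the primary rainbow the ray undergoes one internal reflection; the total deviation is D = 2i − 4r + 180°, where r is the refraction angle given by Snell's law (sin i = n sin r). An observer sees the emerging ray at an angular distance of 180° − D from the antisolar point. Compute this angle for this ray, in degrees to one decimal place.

42.0°

sin r = sin 61.6° / 1.333 = 0.8796/1.333 = 0.6599; r = 41.29°.
D = 2·61.6° − 4·41.29° + 180° = 123.20° − 165.17° + 180° = 138.03°.
Angle from antisolar point = 180° − D = 41.97°.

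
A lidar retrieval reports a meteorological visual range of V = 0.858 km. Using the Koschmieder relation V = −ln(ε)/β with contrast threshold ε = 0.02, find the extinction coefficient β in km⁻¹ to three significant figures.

4.56 km⁻¹

β = −ln(0.02) / V = 3.912 / 0.858 = 4.5595 km⁻¹.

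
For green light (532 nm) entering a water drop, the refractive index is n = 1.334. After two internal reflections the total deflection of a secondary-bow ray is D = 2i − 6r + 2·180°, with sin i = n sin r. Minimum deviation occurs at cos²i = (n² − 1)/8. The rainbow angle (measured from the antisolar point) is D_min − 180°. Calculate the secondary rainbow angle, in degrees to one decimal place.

51.2°

cos²i = (1.77956 − 1)/8 = 0.09744; i = arccos(0.31216) = 71.810°.
sin r = sin 71.810°/1.334 = 0.71217; r = 45.411°.
D_min = 2·71.810° − 6·45.411° + 360° = 231.153°.
Rainbow angle = D_min − 180° = 51.153°.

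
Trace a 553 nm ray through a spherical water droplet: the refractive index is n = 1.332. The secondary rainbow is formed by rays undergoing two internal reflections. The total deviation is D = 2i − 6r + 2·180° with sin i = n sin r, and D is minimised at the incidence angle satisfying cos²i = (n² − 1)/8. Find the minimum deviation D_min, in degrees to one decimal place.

cos²i = (1.77422 − 1)/8 = 0.09678; i = arccos(0.31109) = 71.875°.
sin r = sin 71.875°/1.332 = 0.71350; r = 45.520°.
D_min = 2·71.875° − 6·45.520° + 360° = 230.628°.

230.6°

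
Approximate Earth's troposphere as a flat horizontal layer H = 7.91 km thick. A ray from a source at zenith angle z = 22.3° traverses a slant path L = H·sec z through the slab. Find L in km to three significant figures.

8.55 km

sec z = 1/cos 22.3° = 1.0808.
L = 7.91 × 1.0808 = 8.549 km.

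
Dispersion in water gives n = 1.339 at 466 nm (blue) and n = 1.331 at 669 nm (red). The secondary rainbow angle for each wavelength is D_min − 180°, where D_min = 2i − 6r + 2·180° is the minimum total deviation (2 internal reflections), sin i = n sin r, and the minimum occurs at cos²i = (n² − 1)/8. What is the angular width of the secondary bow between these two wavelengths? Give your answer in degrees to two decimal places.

2.09°

At 466 nm (n = 1.339): cos²i = 0.09912 → i = 71.650°, r = 45.141°, D_min = 232.451°, rainbow angle = 52.451°.
At 669 nm (n = 1.331): cos²i = 0.09645 → i = 71.907°, r = 45.575°, D_min = 230.365°, rainbow angle = 50.365°.
Angular width = |52.451° − 50.365°| = 2.086°.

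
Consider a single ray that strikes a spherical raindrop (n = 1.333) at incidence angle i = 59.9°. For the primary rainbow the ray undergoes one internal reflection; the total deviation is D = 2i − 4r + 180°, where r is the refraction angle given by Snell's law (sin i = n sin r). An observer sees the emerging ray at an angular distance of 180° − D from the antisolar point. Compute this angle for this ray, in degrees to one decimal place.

42.1°

sin r = sin 59.9° / 1.333 = 0.8652/1.333 = 0.6490; r = 40.47°.
D = 2·59.9° − 4·40.47° + 180° = 119.80° − 161.87° + 180° = 137.93°.
Angle from antisolar point = 180° − D = 42.07°.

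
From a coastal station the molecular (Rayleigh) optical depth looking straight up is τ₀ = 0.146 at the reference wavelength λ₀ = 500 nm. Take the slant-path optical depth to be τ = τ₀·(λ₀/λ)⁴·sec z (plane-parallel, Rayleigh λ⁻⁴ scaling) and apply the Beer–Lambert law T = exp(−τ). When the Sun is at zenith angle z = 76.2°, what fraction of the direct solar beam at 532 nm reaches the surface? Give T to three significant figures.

0.620

sec 76.2° = 4.1923.
τ = 0.146 × (500/532)⁴ × 4.1923 = 0.146 × 0.7802 × 4.1923 = 0.4776.
T = exp(−0.4776) = 0.6203.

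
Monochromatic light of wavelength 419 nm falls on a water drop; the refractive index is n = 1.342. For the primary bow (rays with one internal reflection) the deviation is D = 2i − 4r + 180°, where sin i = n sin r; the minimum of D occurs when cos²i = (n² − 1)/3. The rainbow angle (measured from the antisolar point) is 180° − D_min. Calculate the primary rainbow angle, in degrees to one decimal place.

40.8°

cos²i = (1.80096 − 1)/3 = 0.26699; i = arccos(0.51671) = 58.888°.
sin r = sin 58.888°/1.342 = 0.63797; r = 39.641°.
D_min = 2·58.888° − 4·39.641° + 180° = 139.213°.
Rainbow angle = 180° − D_min = 40.787°.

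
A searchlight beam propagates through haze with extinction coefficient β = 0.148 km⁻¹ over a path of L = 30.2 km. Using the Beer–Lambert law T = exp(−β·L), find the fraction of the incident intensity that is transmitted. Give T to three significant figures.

τ = β·L = 0.148 × 30.2 = 4.4696.
T = exp(−4.4696) = 0.0115.

0.0115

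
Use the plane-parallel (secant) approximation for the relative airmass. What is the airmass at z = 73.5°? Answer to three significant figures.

X = sec z = 1/cos 73.5° = 1/0.2840 = 3.5209.

3.52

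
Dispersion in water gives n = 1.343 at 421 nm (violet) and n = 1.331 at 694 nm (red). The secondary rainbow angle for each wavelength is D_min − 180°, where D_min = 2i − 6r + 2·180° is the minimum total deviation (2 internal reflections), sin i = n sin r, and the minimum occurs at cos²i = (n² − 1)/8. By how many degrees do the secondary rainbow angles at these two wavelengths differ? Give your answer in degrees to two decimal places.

At 421 nm (n = 1.343): cos²i = 0.10046 → i = 71.522°, r = 44.928°, D_min = 233.478°, rainbow angle = 53.478°.
At 694 nm (n = 1.331): cos²i = 0.09645 → i = 71.907°, r = 45.575°, D_min = 230.365°, rainbow angle = 50.365°.
Angular width = |53.478° − 50.365°| = 3.113°.

3.11°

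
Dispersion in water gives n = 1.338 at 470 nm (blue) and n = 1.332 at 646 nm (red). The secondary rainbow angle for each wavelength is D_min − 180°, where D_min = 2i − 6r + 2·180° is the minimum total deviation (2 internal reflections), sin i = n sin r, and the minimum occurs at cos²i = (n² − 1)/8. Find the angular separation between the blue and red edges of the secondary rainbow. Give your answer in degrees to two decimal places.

1.56°

At 470 nm (n = 1.338): cos²i = 0.09878 → i = 71.682°, r = 45.195°, D_min = 232.193°, rainbow angle = 52.193°.
At 646 nm (n = 1.332): cos²i = 0.09678 → i = 71.875°, r = 45.520°, D_min = 230.628°, rainbow angle = 50.628°.
Angular width = |52.193° − 50.628°| = 1.564°.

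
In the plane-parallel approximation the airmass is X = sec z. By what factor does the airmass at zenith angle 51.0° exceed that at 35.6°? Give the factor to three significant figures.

X(51.0°)/X(35.6°) = sec 51.0° / sec 35.6° = cos 35.6° / cos 51.0° = 0.8131/0.6293 = 1.2920.

1.29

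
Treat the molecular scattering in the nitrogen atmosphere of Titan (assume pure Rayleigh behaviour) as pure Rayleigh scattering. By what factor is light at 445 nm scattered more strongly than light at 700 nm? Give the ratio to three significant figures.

6.12

Rayleigh scattering ∝ λ⁻⁴, so the ratio of coefficients is the inverse fourth power of the wavelength ratio.
σ(445)/σ(700) = (700/445)⁴ = (1.5730)⁴ = 6.123.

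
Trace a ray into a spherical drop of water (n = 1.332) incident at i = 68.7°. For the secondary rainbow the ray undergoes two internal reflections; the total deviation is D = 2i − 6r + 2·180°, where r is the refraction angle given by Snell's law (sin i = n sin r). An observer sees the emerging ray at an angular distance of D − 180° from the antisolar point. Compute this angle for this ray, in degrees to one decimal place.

51.1°

sin r = sin 68.7° / 1.332 = 0.9317/1.332 = 0.6995; r = 44.38°.
D = 2·68.7° − 6·44.38° + 2·180° = 137.40° − 266.31° + 360° = 231.09°.
Angle from antisolar point = D − 180° = 51.09°.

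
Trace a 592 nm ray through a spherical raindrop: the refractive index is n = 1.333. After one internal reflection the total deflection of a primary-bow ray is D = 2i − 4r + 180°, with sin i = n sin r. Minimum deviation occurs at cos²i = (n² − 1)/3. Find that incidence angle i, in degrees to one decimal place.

59.4°

cos²i = (1.333² − 1)/3 = (1.77689 − 1)/3 = 0.25896.
cos i = 0.50888, so i = 59.410°.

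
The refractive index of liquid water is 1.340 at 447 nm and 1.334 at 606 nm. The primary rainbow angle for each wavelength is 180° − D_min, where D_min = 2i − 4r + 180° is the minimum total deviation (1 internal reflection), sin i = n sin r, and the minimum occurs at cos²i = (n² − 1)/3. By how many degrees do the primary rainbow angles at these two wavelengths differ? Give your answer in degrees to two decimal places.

0.86°

At 447 nm (n = 1.340): cos²i = 0.26520 → i = 59.004°, r = 39.770°, D_min = 138.929°, rainbow angle = 41.071°.
At 606 nm (n = 1.334): cos²i = 0.25985 → i = 59.352°, r = 40.159°, D_min = 138.067°, rainbow angle = 41.933°.
Angular width = |41.071° − 41.933°| = 0.862°.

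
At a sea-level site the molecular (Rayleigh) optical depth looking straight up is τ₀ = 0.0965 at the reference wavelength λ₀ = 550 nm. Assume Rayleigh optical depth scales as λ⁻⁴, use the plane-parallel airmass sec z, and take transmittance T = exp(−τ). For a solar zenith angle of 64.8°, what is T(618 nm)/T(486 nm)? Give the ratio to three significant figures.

Airmass: sec 64.8° = 2.3486.
τ(618 nm) = 0.0965 × (550/618)⁴ × 2.3486 = 0.0965 × 0.6273 × 2.3486 = 0.1422.
τ(486 nm) = 0.0965 × (550/486)⁴ × 2.3486 = 0.0965 × 1.6402 × 2.3486 = 0.3717.
T(618)/T(486) = exp(τ_B − τ_A) = exp(0.2296) = 1.2581.

1.26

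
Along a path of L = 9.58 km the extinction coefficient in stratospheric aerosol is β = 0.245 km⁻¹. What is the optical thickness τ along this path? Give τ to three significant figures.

τ = β·L = 0.245 × 9.58 = 2.3471.

2.35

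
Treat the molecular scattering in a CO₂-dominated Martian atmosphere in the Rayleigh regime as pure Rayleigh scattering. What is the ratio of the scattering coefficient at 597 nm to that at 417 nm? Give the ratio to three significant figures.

Rayleigh scattering ∝ λ⁻⁴, so the ratio of coefficients is the inverse fourth power of the wavelength ratio.
σ(597)/σ(417) = (417/597)⁴ = (0.6985)⁴ = 0.238.

0.238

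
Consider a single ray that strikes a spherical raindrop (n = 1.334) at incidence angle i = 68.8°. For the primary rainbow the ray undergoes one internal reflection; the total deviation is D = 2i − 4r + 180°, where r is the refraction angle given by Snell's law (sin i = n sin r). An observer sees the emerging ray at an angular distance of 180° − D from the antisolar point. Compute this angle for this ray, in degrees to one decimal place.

sin r = sin 68.8° / 1.334 = 0.9323/1.334 = 0.6989; r = 44.34°.
D = 2·68.8° − 4·44.34° + 180° = 137.60° − 177.35° + 180° = 140.25°.
Angle from antisolar point = 180° − D = 39.75°.

39.8°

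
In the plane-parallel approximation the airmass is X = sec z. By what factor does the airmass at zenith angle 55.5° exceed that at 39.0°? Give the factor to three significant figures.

X(55.5°)/X(39.0°) = sec 55.5° / sec 39.0° = cos 39.0° / cos 55.5° = 0.7771/0.5664 = 1.3721.

1.37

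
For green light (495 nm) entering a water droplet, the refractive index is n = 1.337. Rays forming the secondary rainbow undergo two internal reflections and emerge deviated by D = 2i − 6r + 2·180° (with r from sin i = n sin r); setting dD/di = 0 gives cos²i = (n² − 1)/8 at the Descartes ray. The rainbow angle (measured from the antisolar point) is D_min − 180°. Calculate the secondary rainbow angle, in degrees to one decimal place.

cos²i = (1.78757 − 1)/8 = 0.09845; i = arccos(0.31376) = 71.714°.
sin r = sin 71.714°/1.337 = 0.71017; r = 45.249°.
D_min = 2·71.714° − 6·45.249° + 360° = 231.934°.
Rainbow angle = D_min − 180° = 51.934°.

51.9°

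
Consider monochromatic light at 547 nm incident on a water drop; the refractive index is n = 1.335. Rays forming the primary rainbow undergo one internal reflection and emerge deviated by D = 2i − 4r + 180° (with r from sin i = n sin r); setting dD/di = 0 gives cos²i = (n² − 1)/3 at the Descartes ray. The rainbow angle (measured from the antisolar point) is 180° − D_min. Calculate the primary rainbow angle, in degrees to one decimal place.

cos²i = (1.78222 − 1)/3 = 0.26074; i = arccos(0.51063) = 59.294°.
sin r = sin 59.294°/1.335 = 0.64405; r = 40.094°.
D_min = 2·59.294° − 4·40.094° + 180° = 138.212°.
Rainbow angle = 180° − D_min = 41.788°.

41.8°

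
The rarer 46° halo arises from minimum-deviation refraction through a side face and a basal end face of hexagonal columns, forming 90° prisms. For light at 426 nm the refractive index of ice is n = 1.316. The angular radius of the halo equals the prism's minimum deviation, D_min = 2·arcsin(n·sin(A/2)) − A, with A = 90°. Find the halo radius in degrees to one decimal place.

n·sin(A/2) = 1.316 × sin 45° = 1.316 × 0.7071 = 0.9306.
D_min = 2·arcsin(0.9306) − 90° = 2 × 68.521° − 90° = 47.042°.

47.0°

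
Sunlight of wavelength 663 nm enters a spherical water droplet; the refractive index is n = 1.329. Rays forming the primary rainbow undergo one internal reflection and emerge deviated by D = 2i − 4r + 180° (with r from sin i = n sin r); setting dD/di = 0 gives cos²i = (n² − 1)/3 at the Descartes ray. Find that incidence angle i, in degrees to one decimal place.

59.6°

cos²i = (1.329² − 1)/3 = (1.76624 − 1)/3 = 0.25541.
cos i = 0.50538, so i = 59.643°.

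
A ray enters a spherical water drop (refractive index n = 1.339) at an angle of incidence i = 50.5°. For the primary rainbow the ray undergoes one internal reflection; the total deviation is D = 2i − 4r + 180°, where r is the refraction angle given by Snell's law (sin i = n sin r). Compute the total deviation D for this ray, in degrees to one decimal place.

sin r = sin 50.5° / 1.339 = 0.7716/1.339 = 0.5763; r = 35.19°.
D = 2·50.5° − 4·35.19° + 180° = 101.00° − 140.75° + 180° = 140.25°.

140.2°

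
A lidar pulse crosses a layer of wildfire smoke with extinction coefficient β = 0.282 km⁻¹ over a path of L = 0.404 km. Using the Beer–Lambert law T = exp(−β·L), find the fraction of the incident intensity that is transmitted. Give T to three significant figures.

0.892

τ = β·L = 0.282 × 0.404 = 0.1139.
T = exp(−0.1139) = 0.8923.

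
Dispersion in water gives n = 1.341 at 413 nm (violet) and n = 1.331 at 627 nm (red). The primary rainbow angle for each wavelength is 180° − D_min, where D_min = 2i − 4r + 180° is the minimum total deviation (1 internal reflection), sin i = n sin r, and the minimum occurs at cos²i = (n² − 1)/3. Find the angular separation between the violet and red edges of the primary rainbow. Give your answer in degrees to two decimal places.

At 413 nm (n = 1.341): cos²i = 0.26609 → i = 58.946°, r = 39.705°, D_min = 139.071°, rainbow angle = 40.929°.
At 627 nm (n = 1.331): cos²i = 0.25719 → i = 59.527°, r = 40.356°, D_min = 137.630°, rainbow angle = 42.370°.
Angular width = |40.929° − 42.370°| = 1.441°.

1.44°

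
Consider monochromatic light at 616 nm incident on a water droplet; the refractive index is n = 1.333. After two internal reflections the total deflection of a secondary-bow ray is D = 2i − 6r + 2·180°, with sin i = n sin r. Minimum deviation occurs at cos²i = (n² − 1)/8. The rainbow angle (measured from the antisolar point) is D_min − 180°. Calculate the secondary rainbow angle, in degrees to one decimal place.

50.9°

cos²i = (1.77689 − 1)/8 = 0.09711; i = arccos(0.31163) = 71.843°.
sin r = sin 71.843°/1.333 = 0.71283; r = 45.466°.
D_min = 2·71.843° − 6·45.466° + 360° = 230.891°.
Rainbow angle = D_min − 180° = 50.891°.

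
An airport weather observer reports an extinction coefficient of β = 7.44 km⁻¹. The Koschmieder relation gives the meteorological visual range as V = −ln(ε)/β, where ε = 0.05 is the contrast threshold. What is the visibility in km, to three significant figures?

0.403 km

V = −ln(0.05) / 7.44 = 2.996 / 7.44 = 0.4027 km.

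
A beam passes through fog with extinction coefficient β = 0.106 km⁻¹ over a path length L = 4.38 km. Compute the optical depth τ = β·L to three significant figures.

τ = β·L = 0.106 × 4.38 = 0.4643.

0.464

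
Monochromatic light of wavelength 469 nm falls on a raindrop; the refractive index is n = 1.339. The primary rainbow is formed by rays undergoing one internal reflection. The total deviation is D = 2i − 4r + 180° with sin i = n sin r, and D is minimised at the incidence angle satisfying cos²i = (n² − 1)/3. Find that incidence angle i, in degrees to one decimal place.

59.1°

cos²i = (1.339² − 1)/3 = (1.79292 − 1)/3 = 0.26431.
cos i = 0.51411, so i = 59.062°.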